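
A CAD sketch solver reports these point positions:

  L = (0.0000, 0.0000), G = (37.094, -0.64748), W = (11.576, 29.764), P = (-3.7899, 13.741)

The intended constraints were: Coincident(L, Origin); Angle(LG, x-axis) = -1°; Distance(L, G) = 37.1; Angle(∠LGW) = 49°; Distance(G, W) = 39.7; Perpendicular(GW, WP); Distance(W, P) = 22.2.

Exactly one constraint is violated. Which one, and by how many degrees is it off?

Perpendicular(GW, WP) — off by 6.20°.

L = (0.00, 0.00) ✓; LG at -1.000° ✓; |LG| = 37.10 ✓; ∠LGW = 49.00° ✓; |GW| = 39.70 ✓; ∠(GW, WP) = 96.20° ✗; |WP| = 22.20 ✓.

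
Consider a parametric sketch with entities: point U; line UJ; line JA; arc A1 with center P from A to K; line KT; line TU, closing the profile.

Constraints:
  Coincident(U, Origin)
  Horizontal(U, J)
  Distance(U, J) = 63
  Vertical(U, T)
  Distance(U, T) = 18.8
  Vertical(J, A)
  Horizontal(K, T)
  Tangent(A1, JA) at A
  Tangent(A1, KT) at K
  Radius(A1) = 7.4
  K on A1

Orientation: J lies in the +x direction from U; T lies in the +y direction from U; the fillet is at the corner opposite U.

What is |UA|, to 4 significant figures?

64.02

U is at the origin; U and J share the same y with |UJ| = 63.0 and J on the +x side, so J = (63.00, 0.000). UT is vertical with |UT| = 18.8 and T on the +y side, so T = (0.000, 18.80). The virtual corner opposite U is at (63.00, 18.80). Since A1 is tangent to JA there, PA ⟂ JA and the tangent condition forces PK to be normal to KT, with radius 7.4, so the center P sits 7.4 in from both sides at P = (55.60, 11.40). That places the tangent points at A = (63.00, 11.40) on JA and K = (55.60, 18.80) on KT. Then |UA| = |A − U| = 64.02.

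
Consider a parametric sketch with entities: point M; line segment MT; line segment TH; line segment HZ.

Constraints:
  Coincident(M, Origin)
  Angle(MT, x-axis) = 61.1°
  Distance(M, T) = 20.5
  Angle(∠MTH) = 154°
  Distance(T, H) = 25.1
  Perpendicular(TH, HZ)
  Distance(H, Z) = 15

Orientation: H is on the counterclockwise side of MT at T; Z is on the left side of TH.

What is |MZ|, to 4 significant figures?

43.94

M is at the origin; MT runs at 61.1° with length 20.5, so T = 20.5·(cos 61.1°, sin 61.1°) = (9.907, 17.95). ∠MTH = 154.0°, so TH runs at 61.1° + (180° − 154.0°) = 87.10° from the x-axis; with |TH| = 25.1, H = T + 25.1·(cos 87.10°, sin 87.10°) = (11.18, 43.01). TH is perpendicular to HZ; with |HZ| = 15.0 on the left of TH, Z = H + 15.0·(-0.9987, 0.05059) = (-3.804, 43.77). Then |MZ| = |Z − M| = 43.94.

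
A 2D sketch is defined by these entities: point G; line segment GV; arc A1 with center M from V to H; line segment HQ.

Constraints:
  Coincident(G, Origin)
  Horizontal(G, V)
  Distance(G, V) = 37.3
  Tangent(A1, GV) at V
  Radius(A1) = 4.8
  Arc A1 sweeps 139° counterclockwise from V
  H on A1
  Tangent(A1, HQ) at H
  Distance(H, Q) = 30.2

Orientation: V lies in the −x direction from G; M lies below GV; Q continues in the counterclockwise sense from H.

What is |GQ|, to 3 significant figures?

33.3

G is at the origin; G and V share the same y with |GV| = 37.3 and V on the −x side, so V = (-37.3, 0.00). Since A1 is tangent to GV there, MV ⟂ GV, so M = V + (0, -4.8) = (-37.3, -4.80). On A1, V sits at bearing 90° from M; a 139° counterclockwise sweep puts H at bearing 229°, so H = M + 4.8·(cos 229°, sin 229°) = (-40.4, -8.42). A1 meets HQ tangentially, so MH is at right angles to HQ, so HQ runs along (−sin 229°, cos 229°); with |HQ| = 30.2, Q = (-17.7, -28.2). Then |GQ| = |Q − G| = 33.3.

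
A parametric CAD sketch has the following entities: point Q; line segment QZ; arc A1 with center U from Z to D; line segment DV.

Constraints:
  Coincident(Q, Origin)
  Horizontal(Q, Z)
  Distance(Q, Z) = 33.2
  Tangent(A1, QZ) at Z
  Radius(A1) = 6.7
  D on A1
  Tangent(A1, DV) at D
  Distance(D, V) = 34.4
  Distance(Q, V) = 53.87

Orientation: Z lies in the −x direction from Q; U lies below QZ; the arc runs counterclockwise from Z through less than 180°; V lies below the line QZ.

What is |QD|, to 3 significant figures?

40.6

Checks: |QZ| = 33.20 ✓; |UD| = 6.700 ✓; ∠(UD, DV) = 90.00° ✓; |DV| = 34.40 ✓; |QV| = 53.87 ✓.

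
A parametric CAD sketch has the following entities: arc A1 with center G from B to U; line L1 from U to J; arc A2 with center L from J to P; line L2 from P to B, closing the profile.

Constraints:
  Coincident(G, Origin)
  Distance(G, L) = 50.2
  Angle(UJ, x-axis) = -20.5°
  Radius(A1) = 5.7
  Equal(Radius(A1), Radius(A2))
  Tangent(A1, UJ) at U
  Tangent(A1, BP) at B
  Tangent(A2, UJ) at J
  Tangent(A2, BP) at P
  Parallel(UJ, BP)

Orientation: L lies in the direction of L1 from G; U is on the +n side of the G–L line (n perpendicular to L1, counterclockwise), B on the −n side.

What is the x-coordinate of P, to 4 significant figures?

45.02

The slot axis is L1's direction at -20.5°, so u = (cos -20.5°, sin -20.5°) = (0.9367, -0.3502) and n = (−sin -20.5°, cos -20.5°) = (0.3502, 0.9367). G is at the origin and L lies 50.2 along u from G, so L = 50.2·u = (47.02, -17.58). Tangency of A1 to both parallel lines with radius 5.7 puts U and B at G ± 5.7·n: U = (1.996, 5.339), B = (-1.996, -5.339). Equal radii place J and P the same way about L: J = L + 5.7·n = (49.02, -12.24), P = L − 5.7·n = (45.02, -22.92). So P.x = 45.02.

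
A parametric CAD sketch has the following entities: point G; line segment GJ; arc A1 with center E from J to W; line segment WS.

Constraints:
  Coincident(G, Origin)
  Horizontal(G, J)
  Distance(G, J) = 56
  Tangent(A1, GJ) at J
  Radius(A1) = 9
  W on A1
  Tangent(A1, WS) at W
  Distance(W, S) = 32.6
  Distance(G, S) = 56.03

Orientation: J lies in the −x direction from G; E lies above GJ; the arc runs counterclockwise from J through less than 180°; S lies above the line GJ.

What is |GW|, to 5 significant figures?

47.735

G is at the origin; GJ is horizontal with |GJ| = 56.0 and J on the −x side, so J = (-56.000, 0.0000). The tangent condition forces EJ to be normal to GJ, so E = J + (0, 9) = (-56.000, 9.0000). Since EW ⟂ WS (tangency), |ES| = √(9.0² + 32.6²) = 33.820 regardless of where W sits on A1. So S lies on both circle(G, 56.03) and circle(E, 33.820); the above-GJ intersection is S = (-40.282, 38.945). W is the foot of the tangent from S: W = (-47.205, 7.0887).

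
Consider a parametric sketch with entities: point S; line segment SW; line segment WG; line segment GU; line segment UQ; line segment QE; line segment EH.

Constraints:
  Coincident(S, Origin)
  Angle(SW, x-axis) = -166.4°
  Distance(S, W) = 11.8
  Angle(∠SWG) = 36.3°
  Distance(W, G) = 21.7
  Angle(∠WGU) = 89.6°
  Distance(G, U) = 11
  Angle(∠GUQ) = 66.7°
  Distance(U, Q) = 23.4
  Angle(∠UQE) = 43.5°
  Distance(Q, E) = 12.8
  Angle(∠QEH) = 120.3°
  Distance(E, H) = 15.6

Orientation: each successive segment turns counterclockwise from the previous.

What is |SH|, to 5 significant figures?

14.700

∠UQE = 43.5° gives QE at -42.500° from the x-axis; with |QE| = 12.8, E = (-1.2353, -10.027). ∠QEH = 120.3° gives EH at 17.200° from the x-axis; with |EH| = 15.6, H = (13.667, -5.4144). Then |SH| = |H − S| = 14.700.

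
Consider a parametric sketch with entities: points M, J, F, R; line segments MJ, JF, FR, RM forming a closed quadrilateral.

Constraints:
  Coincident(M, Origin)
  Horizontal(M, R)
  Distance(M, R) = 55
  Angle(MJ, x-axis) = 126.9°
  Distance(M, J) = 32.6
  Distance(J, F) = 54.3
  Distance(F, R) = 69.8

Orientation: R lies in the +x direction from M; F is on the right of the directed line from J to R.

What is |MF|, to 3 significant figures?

28.8

Checks: |JF| = 54.30 ✓; |FR| = 69.80 ✓.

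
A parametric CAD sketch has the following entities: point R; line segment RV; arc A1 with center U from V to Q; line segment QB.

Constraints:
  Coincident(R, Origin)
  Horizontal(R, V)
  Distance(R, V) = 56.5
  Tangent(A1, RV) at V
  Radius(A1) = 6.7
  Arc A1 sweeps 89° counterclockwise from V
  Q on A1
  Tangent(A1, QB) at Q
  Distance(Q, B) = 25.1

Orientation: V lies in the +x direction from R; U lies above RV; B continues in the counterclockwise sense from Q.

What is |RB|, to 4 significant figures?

71.09

R is at the origin; RV is horizontal with |RV| = 56.5 and V on the +x side, so V = (56.50, 0.000). The tangent condition forces UV to be normal to RV, so U = V + (0, 6.7) = (56.50, 6.700). On A1, V sits at bearing -90° from U; an 89° counterclockwise sweep puts Q at bearing -1°, so Q = U + 6.7·(cos -1°, sin -1°) = (63.20, 6.583). A1 meets QB tangentially, so UQ is at right angles to QB, so QB runs along (−sin -1°, cos -1°); with |QB| = 25.1, B = (63.64, 31.68). Then |RB| = |B − R| = 71.09.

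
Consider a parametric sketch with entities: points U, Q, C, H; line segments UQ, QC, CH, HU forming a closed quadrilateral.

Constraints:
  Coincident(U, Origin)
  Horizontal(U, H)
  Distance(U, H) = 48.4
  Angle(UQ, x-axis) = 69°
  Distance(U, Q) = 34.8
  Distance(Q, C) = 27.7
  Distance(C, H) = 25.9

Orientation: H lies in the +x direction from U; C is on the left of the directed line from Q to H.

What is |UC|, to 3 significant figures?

45.7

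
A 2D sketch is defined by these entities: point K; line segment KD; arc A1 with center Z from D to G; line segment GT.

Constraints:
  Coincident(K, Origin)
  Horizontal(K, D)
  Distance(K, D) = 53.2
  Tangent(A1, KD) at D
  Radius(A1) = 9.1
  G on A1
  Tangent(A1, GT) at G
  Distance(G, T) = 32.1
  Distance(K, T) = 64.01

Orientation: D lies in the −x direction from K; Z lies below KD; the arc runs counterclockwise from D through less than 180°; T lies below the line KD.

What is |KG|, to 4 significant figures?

62.82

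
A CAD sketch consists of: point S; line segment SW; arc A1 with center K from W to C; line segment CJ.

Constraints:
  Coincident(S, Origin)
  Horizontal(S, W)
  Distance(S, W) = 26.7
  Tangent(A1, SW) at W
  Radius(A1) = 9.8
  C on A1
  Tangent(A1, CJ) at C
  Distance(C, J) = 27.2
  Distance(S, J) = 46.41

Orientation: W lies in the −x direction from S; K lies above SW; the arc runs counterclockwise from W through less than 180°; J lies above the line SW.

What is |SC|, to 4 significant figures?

21.56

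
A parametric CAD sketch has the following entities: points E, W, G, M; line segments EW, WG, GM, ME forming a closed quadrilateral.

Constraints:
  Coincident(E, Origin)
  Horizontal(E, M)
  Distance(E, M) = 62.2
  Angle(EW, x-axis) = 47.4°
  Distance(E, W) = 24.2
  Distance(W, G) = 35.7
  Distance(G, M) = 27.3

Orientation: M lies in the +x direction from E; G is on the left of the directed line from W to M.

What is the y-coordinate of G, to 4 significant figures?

25.05

Checks: |WG| = 35.70 ✓; |GM| = 27.30 ✓.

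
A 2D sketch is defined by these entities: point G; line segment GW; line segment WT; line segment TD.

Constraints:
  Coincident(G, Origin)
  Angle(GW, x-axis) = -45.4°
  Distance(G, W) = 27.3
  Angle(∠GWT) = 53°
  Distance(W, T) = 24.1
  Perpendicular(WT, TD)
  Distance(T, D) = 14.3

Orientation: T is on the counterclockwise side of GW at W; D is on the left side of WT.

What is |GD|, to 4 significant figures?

10.73

G is at the origin; GW runs at -45.4° with length 27.3, so W = 27.3·(cos -45.4°, sin -45.4°) = (19.17, -19.44). ∠GWT = 53.0°, so WT runs at -45.4° + (180° − 53.0°) = 81.60° from the x-axis; with |WT| = 24.1, T = W + 24.1·(cos 81.60°, sin 81.60°) = (22.69, 4.403). The perpendicularity gives TD at right angles to WT; with |TD| = 14.3 on the left of WT, D = T + 14.3·(-0.9893, 0.1461) = (8.543, 6.492). Then |GD| = |D − G| = 10.73.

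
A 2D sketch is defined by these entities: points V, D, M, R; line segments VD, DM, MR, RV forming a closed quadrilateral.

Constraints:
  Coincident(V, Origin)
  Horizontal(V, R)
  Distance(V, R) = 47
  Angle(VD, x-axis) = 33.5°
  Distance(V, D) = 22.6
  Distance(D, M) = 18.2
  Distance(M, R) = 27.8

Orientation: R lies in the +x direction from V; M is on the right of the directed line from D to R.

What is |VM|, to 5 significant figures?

20.596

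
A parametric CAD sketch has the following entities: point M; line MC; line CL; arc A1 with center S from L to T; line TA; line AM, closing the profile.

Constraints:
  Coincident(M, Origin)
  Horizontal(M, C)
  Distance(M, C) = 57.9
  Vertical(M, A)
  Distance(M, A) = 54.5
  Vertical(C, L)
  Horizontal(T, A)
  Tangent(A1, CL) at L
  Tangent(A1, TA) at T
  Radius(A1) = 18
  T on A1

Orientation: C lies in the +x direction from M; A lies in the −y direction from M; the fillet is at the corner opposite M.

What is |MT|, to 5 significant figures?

67.545

M is at the origin; MC is horizontal with |MC| = 57.9 and C on the +x side, so C = (57.900, 0.0000). MA is vertical with |MA| = 54.5 and A on the −y side, so A = (0.0000, -54.500). The virtual corner opposite M is at (57.900, -54.500). The tangent condition forces SL to be normal to CL and tangency of A1 to TA means the radius ST is perpendicular to TA, with radius 18.0, so the center S sits 18.0 in from both sides at S = (39.900, -36.500). That places the tangent points at L = (57.900, -36.500) on CL and T = (39.900, -54.500) on TA. Then |MT| = |T − M| = 67.545.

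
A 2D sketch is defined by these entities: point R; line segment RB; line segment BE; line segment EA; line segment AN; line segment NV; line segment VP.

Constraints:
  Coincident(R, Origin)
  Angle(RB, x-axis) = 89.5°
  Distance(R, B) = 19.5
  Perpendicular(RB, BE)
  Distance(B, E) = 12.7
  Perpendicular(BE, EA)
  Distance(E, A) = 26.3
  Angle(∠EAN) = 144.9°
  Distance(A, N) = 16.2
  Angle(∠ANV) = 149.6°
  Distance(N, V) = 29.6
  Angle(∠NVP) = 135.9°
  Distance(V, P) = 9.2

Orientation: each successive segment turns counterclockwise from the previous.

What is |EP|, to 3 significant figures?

66.3

R is at the origin; RB runs at 89.5° with length 19.5, so B = (0.170, 19.5). RB ⟂ BE, so BE runs at 180°; with |BE| = 12.7, E = (-12.5, 19.6). The perpendicularity gives EA at right angles to BE, so EA runs at -90.5°; with |EA| = 26.3, A = (-12.8, -6.69). ∠EAN = 144.9° gives AN at -55.4° from the x-axis; with |AN| = 16.2, N = (-3.56, -20.0). ∠ANV = 149.6° gives NV at -25.0° from the x-axis; with |NV| = 29.6, V = (23.3, -32.5). ∠NVP = 135.9° gives VP at 19.1° from the x-axis; with |VP| = 9.2, P = (32.0, -29.5). Then |EP| = |P − E| = 66.3.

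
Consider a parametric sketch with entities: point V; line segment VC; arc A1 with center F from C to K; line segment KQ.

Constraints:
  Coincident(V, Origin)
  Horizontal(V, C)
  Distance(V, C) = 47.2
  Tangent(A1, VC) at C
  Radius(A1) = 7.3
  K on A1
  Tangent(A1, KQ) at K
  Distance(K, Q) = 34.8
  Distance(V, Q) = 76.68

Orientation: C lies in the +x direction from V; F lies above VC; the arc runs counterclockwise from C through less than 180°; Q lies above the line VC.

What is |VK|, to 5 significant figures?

54.116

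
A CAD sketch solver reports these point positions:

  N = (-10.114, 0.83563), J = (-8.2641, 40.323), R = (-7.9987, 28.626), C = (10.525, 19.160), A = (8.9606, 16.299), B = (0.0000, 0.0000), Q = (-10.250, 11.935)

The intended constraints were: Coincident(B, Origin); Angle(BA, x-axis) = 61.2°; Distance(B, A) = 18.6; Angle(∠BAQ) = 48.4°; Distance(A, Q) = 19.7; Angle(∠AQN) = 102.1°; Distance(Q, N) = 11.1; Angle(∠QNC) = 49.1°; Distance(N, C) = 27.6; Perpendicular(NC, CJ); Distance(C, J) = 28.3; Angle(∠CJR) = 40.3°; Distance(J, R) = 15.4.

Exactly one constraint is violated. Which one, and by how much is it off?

Distance(J, R) = 15.4 — off by 3.70.

B = (0.00, 0.00) ✓; BA at 61.20° ✓; |BA| = 18.60 ✓; ∠BAQ = 48.40° ✓; |AQ| = 19.70 ✓; ∠AQN = 102.1° ✓; |QN| = 11.10 ✓; ∠QNC = 49.10° ✓; |NC| = 27.60 ✓; ∠(NC, CJ) = 90.00° ✓; |CJ| = 28.30 ✓; ∠CJR = 40.30° ✓; |JR| = 11.70 ✗.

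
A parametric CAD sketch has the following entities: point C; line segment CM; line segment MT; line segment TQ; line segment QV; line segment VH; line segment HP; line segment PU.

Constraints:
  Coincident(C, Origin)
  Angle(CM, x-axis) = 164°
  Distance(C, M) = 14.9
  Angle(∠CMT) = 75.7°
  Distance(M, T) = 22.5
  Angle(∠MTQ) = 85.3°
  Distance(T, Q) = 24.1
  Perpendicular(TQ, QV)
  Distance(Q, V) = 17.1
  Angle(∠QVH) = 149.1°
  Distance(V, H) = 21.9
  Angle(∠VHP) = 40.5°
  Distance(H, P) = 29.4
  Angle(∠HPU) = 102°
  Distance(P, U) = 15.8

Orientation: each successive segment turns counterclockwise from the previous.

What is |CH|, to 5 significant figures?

18.575

C is at the origin; CM runs at 164.0° with length 14.9, so M = (-14.323, 4.1070). ∠CMT = 75.7° gives MT at -91.700° from the x-axis; with |MT| = 22.5, T = (-14.990, -18.383). ∠MTQ = 85.3° gives TQ at 3.0000° from the x-axis; with |TQ| = 24.1, Q = (9.0767, -17.122). TQ ⟂ QV, so QV runs at 93.000°; with |QV| = 17.1, V = (8.1817, -0.045239). ∠QVH = 149.1° gives VH at 123.90° from the x-axis; with |VH| = 21.9, H = (-4.0329, 18.132). Then |CH| = |H − C| = 18.575.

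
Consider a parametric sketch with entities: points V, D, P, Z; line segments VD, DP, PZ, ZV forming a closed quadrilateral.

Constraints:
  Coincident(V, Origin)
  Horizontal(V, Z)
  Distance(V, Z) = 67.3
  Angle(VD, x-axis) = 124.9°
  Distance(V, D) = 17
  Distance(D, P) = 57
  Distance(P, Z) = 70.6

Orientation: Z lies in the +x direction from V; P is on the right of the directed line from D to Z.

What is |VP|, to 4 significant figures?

40.89

V is at the origin; VZ is horizontal with |VZ| = 67.3 and Z in +x, so Z = (67.3, 0). VD runs at 124.9° with |VD| = 17.0, so D = (-9.726, 13.94). P is determined by |DP| = 57.0 and |PZ| = 70.6 together: it lies at the intersection of circle(D, 57.0) and circle(Z, 70.6). With |DZ| = 78.28, the foot of the radical line on DZ is 28.05 from D and the perpendicular offset is √(57.0² − 28.05²) = 49.62. Taking the right-of-DZ solution: P = (9.042, -39.88).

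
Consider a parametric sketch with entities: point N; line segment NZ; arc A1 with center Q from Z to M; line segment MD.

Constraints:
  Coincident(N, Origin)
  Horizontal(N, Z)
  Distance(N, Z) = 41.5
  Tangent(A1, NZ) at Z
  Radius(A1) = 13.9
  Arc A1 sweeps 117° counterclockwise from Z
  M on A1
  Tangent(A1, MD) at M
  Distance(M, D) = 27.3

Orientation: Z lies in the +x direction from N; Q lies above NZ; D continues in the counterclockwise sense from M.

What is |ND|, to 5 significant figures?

60.868

N is at the origin; N and Z share the same y with |NZ| = 41.5 and Z on the +x side, so Z = (41.500, 0.0000). The tangent condition forces QZ to be normal to NZ, so Q = Z + (0, 13.9) = (41.500, 13.900). On A1, Z sits at bearing -90° from Q; a 117° counterclockwise sweep puts M at bearing 27°, so M = Q + 13.9·(cos 27°, sin 27°) = (53.885, 20.210). Since A1 is tangent to MD there, QM ⟂ MD, so MD runs along (−sin 27°, cos 27°); with |MD| = 27.3, D = (41.491, 44.535). Then |ND| = |D − N| = 60.868.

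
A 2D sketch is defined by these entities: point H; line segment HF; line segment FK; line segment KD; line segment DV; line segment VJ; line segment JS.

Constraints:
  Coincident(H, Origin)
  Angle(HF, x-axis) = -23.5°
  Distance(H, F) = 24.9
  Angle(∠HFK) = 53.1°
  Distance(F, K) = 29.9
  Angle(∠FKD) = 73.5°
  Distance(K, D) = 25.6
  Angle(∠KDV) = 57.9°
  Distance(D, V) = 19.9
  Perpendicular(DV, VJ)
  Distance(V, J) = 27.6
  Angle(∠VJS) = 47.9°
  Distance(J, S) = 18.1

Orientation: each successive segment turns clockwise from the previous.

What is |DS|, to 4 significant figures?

16.76

H is at the origin; HF runs at -23.5° with length 24.9, so F = (22.83, -9.929). ∠HFK = 53.1° gives FK at -150.4° from the x-axis; with |FK| = 29.9, K = (-3.163, -24.70). ∠FKD = 73.5° gives KD at 103.1° from the x-axis; with |KD| = 25.6, D = (-8.965, 0.2361). ∠KDV = 57.9° gives DV at -19.00° from the x-axis; with |DV| = 19.9, V = (9.850, -6.243). DV is perpendicular to VJ, so VJ runs at -109.0°; with |VJ| = 27.6, J = (0.8648, -32.34). ∠VJS = 47.9° gives JS at 118.9° from the x-axis; with |JS| = 18.1, S = (-7.883, -16.49). Then |DS| = |S − D| = 16.76.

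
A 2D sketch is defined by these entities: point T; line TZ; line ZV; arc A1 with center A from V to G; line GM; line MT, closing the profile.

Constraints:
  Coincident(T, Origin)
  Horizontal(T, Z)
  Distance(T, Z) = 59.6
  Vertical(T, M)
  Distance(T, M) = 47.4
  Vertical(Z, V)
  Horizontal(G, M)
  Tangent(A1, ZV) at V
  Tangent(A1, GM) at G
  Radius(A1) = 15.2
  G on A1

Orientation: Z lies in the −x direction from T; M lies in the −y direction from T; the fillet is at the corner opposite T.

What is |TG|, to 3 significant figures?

64.9

T is at the origin; T and Z share the same y with |TZ| = 59.6 and Z on the −x side, so Z = (-59.6, 0.00). T and M share the same x with |TM| = 47.4 and M on the −y side, so M = (0.00, -47.4). The virtual corner opposite T is at (-59.6, -47.4). Since A1 is tangent to ZV there, AV ⟂ ZV and the tangent condition forces AG to be normal to GM, with radius 15.2, so the center A sits 15.2 in from both sides at A = (-44.4, -32.2). That places the tangent points at V = (-59.6, -32.2) on ZV and G = (-44.4, -47.4) on GM. Then |TG| = |G − T| = 64.9.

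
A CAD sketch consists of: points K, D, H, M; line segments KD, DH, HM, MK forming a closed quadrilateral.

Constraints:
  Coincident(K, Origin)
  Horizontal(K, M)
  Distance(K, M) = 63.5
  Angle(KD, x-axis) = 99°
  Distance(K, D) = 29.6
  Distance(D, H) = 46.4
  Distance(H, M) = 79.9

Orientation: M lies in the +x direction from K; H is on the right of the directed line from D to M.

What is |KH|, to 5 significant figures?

21.808

Checks: K.y = 0.00, M.y = 0.00 ✓; |DH| = 46.40 ✓; |HM| = 79.90 ✓.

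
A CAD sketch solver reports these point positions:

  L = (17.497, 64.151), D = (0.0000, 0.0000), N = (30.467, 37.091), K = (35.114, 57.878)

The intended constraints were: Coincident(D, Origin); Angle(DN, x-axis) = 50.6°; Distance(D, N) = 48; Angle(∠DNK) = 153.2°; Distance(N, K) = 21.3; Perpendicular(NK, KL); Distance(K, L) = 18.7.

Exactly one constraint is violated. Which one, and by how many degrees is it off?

Perpendicular(NK, KL) — off by 7.00°.

D = (0.00, 0.00) ✓; DN at 50.60° ✓; |DN| = 48.00 ✓; ∠DNK = 153.2° ✓; |NK| = 21.30 ✓; ∠(NK, KL) = 83.00° ✗; |KL| = 18.70 ✓.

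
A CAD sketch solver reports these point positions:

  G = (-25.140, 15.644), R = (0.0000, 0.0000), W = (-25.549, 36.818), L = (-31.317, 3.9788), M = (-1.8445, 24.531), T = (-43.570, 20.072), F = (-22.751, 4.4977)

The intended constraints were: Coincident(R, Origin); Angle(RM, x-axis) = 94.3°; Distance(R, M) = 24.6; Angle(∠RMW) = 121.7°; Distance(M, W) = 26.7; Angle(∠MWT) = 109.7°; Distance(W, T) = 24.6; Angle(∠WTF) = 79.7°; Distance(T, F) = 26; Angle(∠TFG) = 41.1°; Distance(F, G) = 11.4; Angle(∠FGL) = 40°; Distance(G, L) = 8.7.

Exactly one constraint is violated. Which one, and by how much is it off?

Distance(G, L) = 8.7 — off by 4.50.

R = (0.00, 0.00) ✓; RM at 94.30° ✓; |RM| = 24.60 ✓; ∠RMW = 121.7° ✓; |MW| = 26.70 ✓; ∠MWT = 109.7° ✓; |WT| = 24.60 ✓; ∠WTF = 79.70° ✓; |TF| = 26.00 ✓; ∠TFG = 41.10° ✓; |FG| = 11.40 ✓; ∠FGL = 40.00° ✓; |GL| = 13.20 ✗.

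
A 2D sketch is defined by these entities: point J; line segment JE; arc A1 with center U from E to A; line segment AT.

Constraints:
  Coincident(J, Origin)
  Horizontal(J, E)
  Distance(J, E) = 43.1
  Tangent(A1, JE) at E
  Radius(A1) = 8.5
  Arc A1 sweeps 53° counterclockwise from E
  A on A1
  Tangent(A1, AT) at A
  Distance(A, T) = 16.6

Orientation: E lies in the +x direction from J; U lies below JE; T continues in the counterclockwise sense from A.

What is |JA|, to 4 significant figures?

36.47

J is at the origin; JE is horizontal with |JE| = 43.1 and E on the +x side, so E = (43.10, 0.000). A1 meets JE tangentially, so UE is at right angles to JE, so U = E + (0, -8.5) = (43.10, -8.500). On A1, E sits at bearing 90° from U; a 53° counterclockwise sweep puts A at bearing 143°, so A = U + 8.5·(cos 143°, sin 143°) = (36.31, -3.385). Then |JA| = |A − J| = 36.47.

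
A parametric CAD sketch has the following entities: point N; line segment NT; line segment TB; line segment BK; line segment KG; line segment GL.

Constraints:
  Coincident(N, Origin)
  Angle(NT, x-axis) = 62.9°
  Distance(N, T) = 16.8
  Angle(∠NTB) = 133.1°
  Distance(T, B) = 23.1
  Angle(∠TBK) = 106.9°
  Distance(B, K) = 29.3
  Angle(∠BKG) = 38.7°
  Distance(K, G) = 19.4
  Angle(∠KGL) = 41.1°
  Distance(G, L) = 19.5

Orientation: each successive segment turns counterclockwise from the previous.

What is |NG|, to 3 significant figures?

27.5

N is at the origin; NT runs at 62.9° with length 16.8, so T = (7.65, 15.0). ∠NTB = 133.1° gives TB at 110° from the x-axis; with |TB| = 23.1, B = (-0.172, 36.7). ∠TBK = 106.9° gives BK at -177° from the x-axis; with |BK| = 29.3, K = (-29.4, 35.2). ∠BKG = 38.7° gives KG at -35.8° from the x-axis; with |KG| = 19.4, G = (-13.7, 23.9). Then |NG| = |G − N| = 27.5.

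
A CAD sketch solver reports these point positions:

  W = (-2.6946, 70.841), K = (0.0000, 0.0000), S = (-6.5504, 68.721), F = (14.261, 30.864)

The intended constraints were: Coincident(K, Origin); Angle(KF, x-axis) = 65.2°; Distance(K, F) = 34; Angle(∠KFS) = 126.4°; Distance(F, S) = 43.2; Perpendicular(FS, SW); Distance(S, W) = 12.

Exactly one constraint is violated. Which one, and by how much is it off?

Distance(S, W) = 12 — off by 7.60.

K = (0.00, 0.00) ✓; KF at 65.20° ✓; |KF| = 34.00 ✓; ∠KFS = 126.4° ✓; |FS| = 43.20 ✓; ∠(FS, SW) = 90.00° ✓; |SW| = 4.400 ✗.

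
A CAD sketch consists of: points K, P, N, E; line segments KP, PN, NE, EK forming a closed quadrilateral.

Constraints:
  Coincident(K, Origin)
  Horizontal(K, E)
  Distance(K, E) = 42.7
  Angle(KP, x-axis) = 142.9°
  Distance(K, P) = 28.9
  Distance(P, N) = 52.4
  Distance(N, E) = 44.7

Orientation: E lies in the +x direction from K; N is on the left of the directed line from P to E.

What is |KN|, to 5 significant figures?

47.127

K is at the origin; KE is horizontal with |KE| = 42.7 and E in +x, so E = (42.7, 0). KP runs at 142.9° with |KP| = 28.9, so P = (-23.050, 17.433). N is determined by |PN| = 52.4 and |NE| = 44.7 together: it lies at the intersection of circle(P, 52.4) and circle(E, 44.7). With |PE| = 68.022, the foot of the radical line on PE is 39.507 from P and the perpendicular offset is √(52.4² − 39.507²) = 34.423. Taking the left-of-PE solution: N = (23.959, 40.582).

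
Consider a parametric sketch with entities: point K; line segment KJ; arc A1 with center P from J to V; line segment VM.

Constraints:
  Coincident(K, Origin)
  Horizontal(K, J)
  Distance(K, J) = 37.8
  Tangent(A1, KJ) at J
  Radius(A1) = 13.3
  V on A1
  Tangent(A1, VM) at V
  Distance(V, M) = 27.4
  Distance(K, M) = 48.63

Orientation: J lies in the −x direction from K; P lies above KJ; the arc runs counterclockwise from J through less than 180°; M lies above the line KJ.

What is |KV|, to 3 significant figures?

28.2

Checks: |PV| = 13.30 ✓; ∠(PV, VM) = 90.00° ✓; |VM| = 27.40 ✓; |KM| = 48.63 ✓.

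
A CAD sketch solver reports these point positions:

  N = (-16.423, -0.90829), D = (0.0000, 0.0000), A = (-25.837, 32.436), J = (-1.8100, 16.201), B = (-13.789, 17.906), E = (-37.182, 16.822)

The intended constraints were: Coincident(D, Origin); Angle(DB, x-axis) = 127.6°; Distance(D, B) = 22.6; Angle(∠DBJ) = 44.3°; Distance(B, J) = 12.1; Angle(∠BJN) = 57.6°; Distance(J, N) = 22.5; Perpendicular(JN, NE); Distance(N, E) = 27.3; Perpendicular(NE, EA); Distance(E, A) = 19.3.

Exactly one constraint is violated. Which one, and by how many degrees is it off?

Perpendicular(NE, EA) — off by 4.50°.

D = (0.00, 0.00) ✓; DB at 127.6° ✓; |DB| = 22.60 ✓; ∠DBJ = 44.30° ✓; |BJ| = 12.10 ✓; ∠BJN = 57.60° ✓; |JN| = 22.50 ✓; ∠(JN, NE) = 90.00° ✓; |NE| = 27.30 ✓; ∠(NE, EA) = 85.50° ✗; |EA| = 19.30 ✓.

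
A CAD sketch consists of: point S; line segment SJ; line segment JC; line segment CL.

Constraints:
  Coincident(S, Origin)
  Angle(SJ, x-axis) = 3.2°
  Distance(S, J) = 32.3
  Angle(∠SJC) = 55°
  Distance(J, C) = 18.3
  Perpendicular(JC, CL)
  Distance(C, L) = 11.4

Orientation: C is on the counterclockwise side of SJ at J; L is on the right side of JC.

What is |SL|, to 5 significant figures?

37.859

∠SJC = 55.0°, so JC runs at 3.2° + (180° − 55.0°) = 128.20° from the x-axis; with |JC| = 18.3, C = J + 18.3·(cos 128.20°, sin 128.20°) = (20.933, 16.184). JC is perpendicular to CL; with |CL| = 11.4 on the right of JC, L = C + 11.4·(0.78586, 0.61841) = (29.892, 23.234). Then |SL| = |L − S| = 37.859.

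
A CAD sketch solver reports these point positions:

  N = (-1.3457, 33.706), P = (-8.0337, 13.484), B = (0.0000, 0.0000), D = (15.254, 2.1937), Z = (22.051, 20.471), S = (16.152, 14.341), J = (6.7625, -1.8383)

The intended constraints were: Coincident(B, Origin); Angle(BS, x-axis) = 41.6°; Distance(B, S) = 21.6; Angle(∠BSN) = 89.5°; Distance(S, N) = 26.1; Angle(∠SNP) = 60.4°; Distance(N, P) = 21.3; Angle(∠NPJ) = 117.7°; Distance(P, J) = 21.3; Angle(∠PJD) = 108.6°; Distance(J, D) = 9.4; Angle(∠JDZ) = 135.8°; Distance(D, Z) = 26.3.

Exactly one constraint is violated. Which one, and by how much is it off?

Distance(D, Z) = 26.3 — off by 6.80.

B = (0.00, 0.00) ✓; BS at 41.60° ✓; |BS| = 21.60 ✓; ∠BSN = 89.50° ✓; |SN| = 26.10 ✓; ∠SNP = 60.40° ✓; |NP| = 21.30 ✓; ∠NPJ = 117.7° ✓; |PJ| = 21.30 ✓; ∠PJD = 108.6° ✓; |JD| = 9.400 ✓; ∠JDZ = 135.8° ✓; |DZ| = 19.50 ✗.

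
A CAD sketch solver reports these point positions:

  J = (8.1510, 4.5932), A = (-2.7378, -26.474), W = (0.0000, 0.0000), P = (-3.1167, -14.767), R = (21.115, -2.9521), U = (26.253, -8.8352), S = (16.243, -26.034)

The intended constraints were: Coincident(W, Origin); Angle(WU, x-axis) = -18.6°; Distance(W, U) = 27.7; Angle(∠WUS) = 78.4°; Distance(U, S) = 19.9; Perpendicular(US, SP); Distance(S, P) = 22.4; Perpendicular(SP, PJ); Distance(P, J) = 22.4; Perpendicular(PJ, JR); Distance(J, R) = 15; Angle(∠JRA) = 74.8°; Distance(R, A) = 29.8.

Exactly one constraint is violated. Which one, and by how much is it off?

Distance(R, A) = 29.8 — off by 3.70.

W = (0.00, 0.00) ✓; WU at -18.60° ✓; |WU| = 27.70 ✓; ∠WUS = 78.40° ✓; |US| = 19.90 ✓; ∠(US, SP) = 90.00° ✓; |SP| = 22.40 ✓; ∠(SP, PJ) = 90.00° ✓; |PJ| = 22.40 ✓; ∠(PJ, JR) = 90.00° ✓; |JR| = 15.00 ✓; ∠JRA = 74.80° ✓; |RA| = 33.50 ✗.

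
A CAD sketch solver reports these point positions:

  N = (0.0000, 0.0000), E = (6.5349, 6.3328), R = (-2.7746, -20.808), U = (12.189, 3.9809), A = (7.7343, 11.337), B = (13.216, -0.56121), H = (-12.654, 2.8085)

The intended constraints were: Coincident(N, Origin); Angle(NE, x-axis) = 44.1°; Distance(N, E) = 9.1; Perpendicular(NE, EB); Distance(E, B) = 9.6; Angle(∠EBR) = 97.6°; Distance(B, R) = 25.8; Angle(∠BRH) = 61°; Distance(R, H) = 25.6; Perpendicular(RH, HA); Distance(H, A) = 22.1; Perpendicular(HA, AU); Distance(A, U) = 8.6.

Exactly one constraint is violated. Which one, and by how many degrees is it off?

Perpendicular(HA, AU) — off by 8.50°.

N = (0.00, 0.00) ✓; NE at 44.10° ✓; |NE| = 9.100 ✓; ∠(NE, EB) = 90.00° ✓; |EB| = 9.600 ✓; ∠EBR = 97.60° ✓; |BR| = 25.80 ✓; ∠BRH = 61.00° ✓; |RH| = 25.60 ✓; ∠(RH, HA) = 90.00° ✓; |HA| = 22.10 ✓; ∠(HA, AU) = 81.50° ✗; |AU| = 8.600 ✓.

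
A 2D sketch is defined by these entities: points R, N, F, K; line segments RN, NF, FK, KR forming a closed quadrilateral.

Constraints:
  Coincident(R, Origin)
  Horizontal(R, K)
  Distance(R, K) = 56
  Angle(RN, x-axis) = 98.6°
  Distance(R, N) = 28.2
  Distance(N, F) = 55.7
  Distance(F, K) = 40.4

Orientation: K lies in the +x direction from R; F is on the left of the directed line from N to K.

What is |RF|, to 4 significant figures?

64.14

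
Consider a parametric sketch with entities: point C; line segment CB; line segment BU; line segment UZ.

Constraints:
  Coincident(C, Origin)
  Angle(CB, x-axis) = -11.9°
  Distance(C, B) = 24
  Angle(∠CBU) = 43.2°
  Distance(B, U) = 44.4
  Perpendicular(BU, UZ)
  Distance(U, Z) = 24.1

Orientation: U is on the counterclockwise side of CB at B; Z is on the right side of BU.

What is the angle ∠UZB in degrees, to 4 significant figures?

61.51°

C is at the origin; CB runs at -11.9° with length 24.0, so B = 24.0·(cos -11.9°, sin -11.9°) = (23.48, -4.949). ∠CBU = 43.2°, so BU runs at -11.9° + (180° − 43.2°) = 124.9° from the x-axis; with |BU| = 44.4, U = B + 44.4·(cos 124.9°, sin 124.9°) = (-1.919, 31.47). BU ⟂ UZ; with |UZ| = 24.1 on the right of BU, Z = U + 24.1·(0.8202, 0.5721) = (17.85, 45.25). Then cos ∠UZB = ZU·ZB / (|ZU||ZB|), giving 61.51°.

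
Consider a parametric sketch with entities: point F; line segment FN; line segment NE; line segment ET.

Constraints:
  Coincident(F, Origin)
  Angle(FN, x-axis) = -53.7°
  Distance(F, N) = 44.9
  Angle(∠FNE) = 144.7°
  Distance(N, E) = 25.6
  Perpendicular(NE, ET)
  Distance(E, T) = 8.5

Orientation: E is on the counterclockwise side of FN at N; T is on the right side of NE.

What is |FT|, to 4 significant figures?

71.14

F is at the origin; FN runs at -53.7° with length 44.9, so N = 44.9·(cos -53.7°, sin -53.7°) = (26.58, -36.19). ∠FNE = 144.7°, so NE runs at -53.7° + (180° − 144.7°) = -18.40° from the x-axis; with |NE| = 25.6, E = N + 25.6·(cos -18.40°, sin -18.40°) = (50.87, -44.27). NE is perpendicular to ET; with |ET| = 8.5 on the right of NE, T = E + 8.5·(-0.3156, -0.9489) = (48.19, -52.33). Then |FT| = |T − F| = 71.14.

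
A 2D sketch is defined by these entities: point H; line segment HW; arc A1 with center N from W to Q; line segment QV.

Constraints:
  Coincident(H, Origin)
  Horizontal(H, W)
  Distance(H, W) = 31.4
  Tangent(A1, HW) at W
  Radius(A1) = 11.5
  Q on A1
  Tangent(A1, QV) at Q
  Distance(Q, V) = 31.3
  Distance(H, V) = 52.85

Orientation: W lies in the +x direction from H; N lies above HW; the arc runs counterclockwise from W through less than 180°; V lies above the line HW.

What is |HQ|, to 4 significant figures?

44.90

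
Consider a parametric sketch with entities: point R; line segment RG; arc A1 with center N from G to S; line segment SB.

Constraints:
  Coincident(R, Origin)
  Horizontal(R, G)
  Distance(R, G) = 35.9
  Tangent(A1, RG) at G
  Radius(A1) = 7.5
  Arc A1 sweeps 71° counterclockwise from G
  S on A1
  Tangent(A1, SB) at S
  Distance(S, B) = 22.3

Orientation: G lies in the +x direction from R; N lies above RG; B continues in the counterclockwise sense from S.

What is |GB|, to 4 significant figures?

29.82

R is at the origin; RG is horizontal with |RG| = 35.9 and G on the +x side, so G = (35.90, 0.000). Tangency of A1 to RG means the radius NG is perpendicular to RG, so N = G + (0, 7.5) = (35.90, 7.500). On A1, G sits at bearing -90° from N; a 71° counterclockwise sweep puts S at bearing -19°, so S = N + 7.5·(cos -19°, sin -19°) = (42.99, 5.058). The tangent condition forces NS to be normal to SB, so SB runs along (−sin -19°, cos -19°); with |SB| = 22.3, B = (50.25, 26.14). Then |GB| = |B − G| = 29.82.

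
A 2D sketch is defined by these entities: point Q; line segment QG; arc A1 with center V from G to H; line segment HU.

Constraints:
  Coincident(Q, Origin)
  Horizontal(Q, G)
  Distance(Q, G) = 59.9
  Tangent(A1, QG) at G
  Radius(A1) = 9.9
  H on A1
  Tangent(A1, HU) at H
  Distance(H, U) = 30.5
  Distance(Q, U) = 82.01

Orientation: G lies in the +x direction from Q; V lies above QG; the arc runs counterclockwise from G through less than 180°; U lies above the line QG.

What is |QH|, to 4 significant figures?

70.39

Checks: Q.y = 0.00, G.y = 0.00 ✓; |VH| = 9.900 ✓; ∠(VH, HU) = 90.00° ✓; |HU| = 30.50 ✓; |QU| = 82.01 ✓.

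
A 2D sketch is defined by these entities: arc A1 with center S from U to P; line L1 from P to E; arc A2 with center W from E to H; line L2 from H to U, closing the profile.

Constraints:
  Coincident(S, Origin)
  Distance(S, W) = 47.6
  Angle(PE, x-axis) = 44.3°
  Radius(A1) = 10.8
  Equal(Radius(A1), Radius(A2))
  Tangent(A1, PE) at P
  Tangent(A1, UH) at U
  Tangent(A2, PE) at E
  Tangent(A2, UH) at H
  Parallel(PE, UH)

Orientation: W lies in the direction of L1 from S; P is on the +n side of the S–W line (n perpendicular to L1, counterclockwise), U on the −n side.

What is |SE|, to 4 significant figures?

48.81

The slot axis is L1's direction at 44.3°, so u = (cos 44.3°, sin 44.3°) = (0.7157, 0.6984) and n = (−sin 44.3°, cos 44.3°) = (-0.6984, 0.7157). S is at the origin and W lies 47.6 along u from S, so W = 47.6·u = (34.07, 33.24). Tangency of A1 to both parallel lines with radius 10.8 puts P and U at S ± 10.8·n: P = (-7.543, 7.729), U = (7.543, -7.729). Equal radii place E and H the same way about W: E = W + 10.8·n = (26.52, 40.97), H = W − 10.8·n = (41.61, 25.52). Then |SE| = |E − S| = 48.81.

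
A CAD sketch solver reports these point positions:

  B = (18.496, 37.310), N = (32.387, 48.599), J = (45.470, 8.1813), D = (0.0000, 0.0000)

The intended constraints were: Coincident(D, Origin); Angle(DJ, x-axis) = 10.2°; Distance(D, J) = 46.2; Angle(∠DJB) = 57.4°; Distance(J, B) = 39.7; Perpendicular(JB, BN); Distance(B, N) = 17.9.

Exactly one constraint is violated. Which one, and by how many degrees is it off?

Perpendicular(JB, BN) — off by 3.70°.

D = (0.00, 0.00) ✓; DJ at 10.20° ✓; |DJ| = 46.20 ✓; ∠DJB = 57.40° ✓; |JB| = 39.70 ✓; ∠(JB, BN) = 93.70° ✗; |BN| = 17.90 ✓.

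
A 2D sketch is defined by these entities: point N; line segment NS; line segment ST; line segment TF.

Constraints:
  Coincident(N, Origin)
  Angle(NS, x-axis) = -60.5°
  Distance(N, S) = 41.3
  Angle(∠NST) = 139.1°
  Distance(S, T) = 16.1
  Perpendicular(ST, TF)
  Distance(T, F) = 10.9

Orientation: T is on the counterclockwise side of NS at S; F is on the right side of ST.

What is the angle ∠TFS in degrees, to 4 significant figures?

55.90°

∠NST = 139.1°, so ST runs at -60.5° + (180° − 139.1°) = -19.60° from the x-axis; with |ST| = 16.1, T = S + 16.1·(cos -19.60°, sin -19.60°) = (35.50, -41.35). The perpendicularity gives TF at right angles to ST; with |TF| = 10.9 on the right of ST, F = T + 10.9·(-0.3355, -0.9421) = (31.85, -51.61). Then cos ∠TFS = FT·FS / (|FT||FS|), giving 55.90°.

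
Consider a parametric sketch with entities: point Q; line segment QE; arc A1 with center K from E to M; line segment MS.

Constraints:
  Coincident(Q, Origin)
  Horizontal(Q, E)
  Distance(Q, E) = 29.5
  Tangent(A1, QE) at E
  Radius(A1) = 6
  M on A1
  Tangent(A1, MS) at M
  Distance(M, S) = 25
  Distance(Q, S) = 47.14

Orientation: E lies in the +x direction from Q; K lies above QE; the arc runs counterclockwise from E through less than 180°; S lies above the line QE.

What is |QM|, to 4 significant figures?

36.00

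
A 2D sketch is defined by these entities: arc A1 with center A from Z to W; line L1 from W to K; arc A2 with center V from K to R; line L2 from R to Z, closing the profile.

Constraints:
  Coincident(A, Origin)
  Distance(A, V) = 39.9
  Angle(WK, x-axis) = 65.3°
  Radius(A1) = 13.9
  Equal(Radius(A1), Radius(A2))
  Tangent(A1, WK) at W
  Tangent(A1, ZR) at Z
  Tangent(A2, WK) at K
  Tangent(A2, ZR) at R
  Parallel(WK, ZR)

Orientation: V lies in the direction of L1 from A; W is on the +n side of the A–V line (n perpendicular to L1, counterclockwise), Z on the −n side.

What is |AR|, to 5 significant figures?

42.252

The slot axis is L1's direction at 65.3°, so u = (cos 65.3°, sin 65.3°) = (0.41787, 0.90851) and n = (−sin 65.3°, cos 65.3°) = (-0.90851, 0.41787). A is at the origin and V lies 39.9 along u from A, so V = 39.9·u = (16.673, 36.249). Tangency of A1 to both parallel lines with radius 13.9 puts W and Z at A ± 13.9·n: W = (-12.628, 5.8084), Z = (12.628, -5.8084). Equal radii place K and R the same way about V: K = V + 13.9·n = (4.0446, 42.058), R = V − 13.9·n = (29.301, 30.441). Then |AR| = |R − A| = 42.252.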